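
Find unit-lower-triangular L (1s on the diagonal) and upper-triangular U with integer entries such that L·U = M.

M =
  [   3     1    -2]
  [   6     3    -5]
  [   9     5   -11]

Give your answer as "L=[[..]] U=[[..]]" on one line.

  row1 -= 2·row0 → [0,1,-1]
  row2 -= 3·row0 → [0,2,-5]
  row2 -= 2·row1 → [0,0,-3]

L=[[1,0,0],[2,1,0],[3,2,1]] U=[[3,1,-2],[0,1,-1],[0,0,-3]]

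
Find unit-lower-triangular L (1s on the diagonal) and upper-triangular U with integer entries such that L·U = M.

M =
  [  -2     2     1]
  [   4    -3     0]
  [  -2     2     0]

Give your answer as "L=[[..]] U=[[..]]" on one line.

L=[[1,0,0],[-2,1,0],[1,0,1]] U=[[-2,2,1],[0,1,2],[0,0,-1]]

  R1 -= -2·R0 → [0,1,2]
  R2 -= 1·R0 → [0,0,-1]
  R2 -= 0·R1 → [0,0,-1]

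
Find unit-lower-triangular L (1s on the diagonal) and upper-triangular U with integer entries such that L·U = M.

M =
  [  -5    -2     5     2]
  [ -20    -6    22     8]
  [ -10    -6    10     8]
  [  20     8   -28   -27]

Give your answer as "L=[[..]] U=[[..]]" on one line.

  r1 -= 4·r0 → [0,2,2,0]
  r2 -= 2·r0 → [0,-2,0,4]
  r3 -= -4·r0 → [0,0,-8,-19]
  r2 -= -1·r1 → [0,0,2,4]
  r3 -= 0·r1 → [0,0,-8,-19]
  r3 -= -4·r2 → [0,0,0,-3]

L=[[1,0,0,0],[4,1,0,0],[2,-1,1,0],[-4,0,-4,1]] U=[[-5,-2,5,2],[0,2,2,0],[0,0,2,4],[0,0,0,-3]]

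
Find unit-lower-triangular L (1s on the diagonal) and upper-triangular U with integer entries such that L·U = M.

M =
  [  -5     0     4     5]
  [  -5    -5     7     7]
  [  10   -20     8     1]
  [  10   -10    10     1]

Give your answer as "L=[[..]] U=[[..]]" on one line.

  R1 -= 1·R0 → [0,-5,3,2]
  R2 -= -2·R0 → [0,-20,16,11]
  R3 -= -2·R0 → [0,-10,18,11]
  R2 -= 4·R1 → [0,0,4,3]
  R3 -= 2·R1 → [0,0,12,7]
  R3 -= 3·R2 → [0,0,0,-2]

L=[[1,0,0,0],[1,1,0,0],[-2,4,1,0],[-2,2,3,1]] U=[[-5,0,4,5],[0,-5,3,2],[0,0,4,3],[0,0,0,-2]]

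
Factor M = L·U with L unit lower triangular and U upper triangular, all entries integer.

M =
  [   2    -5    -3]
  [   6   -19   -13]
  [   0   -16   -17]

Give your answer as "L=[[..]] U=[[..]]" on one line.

L=[[1,0,0],[3,1,0],[0,4,1]] U=[[2,-5,-3],[0,-4,-4],[0,0,-1]]

  row1 -= 3·row0 → [0,-4,-4]
  row2 -= 0·row0 → [0,-16,-17]
  row2 -= 4·row1 → [0,0,-1]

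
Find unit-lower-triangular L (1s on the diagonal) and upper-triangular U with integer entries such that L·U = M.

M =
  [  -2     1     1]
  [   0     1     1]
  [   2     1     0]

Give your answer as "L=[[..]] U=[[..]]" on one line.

L=[[1,0,0],[0,1,0],[-1,2,1]] U=[[-2,1,1],[0,1,1],[0,0,-1]]

  r1 -= 0·r0 → [0,1,1]
  r2 -= -1·r0 → [0,2,1]
  r2 -= 2·r1 → [0,0,-1]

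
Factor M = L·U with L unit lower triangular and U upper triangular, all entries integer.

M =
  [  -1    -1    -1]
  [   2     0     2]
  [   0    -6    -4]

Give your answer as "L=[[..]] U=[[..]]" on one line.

L=[[1,0,0],[-2,1,0],[0,3,1]] U=[[-1,-1,-1],[0,-2,0],[0,0,-4]]

  R1 -= -2·R0 → [0,-2,0]
  R2 -= 0·R0 → [0,-6,-4]
  R2 -= 3·R1 → [0,0,-4]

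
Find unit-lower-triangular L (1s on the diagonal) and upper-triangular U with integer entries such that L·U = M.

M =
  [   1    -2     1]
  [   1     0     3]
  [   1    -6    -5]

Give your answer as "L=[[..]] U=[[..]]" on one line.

  row1 -= 1·row0 → [0,2,2]
  row2 -= 1·row0 → [0,-4,-6]
  row2 -= -2·row1 → [0,0,-2]

L=[[1,0,0],[1,1,0],[1,-2,1]] U=[[1,-2,1],[0,2,2],[0,0,-2]]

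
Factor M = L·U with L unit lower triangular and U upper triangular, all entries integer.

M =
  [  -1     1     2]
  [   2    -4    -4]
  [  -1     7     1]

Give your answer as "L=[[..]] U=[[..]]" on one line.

L=[[1,0,0],[-2,1,0],[1,-3,1]] U=[[-1,1,2],[0,-2,0],[0,0,-1]]

  row1 -= -2·row0 → [0,-2,0]
  row2 -= 1·row0 → [0,6,-1]
  row2 -= -3·row1 → [0,0,-1]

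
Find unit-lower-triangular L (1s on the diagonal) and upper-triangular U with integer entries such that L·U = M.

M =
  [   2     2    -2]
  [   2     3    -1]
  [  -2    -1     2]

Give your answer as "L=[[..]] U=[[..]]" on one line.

  row1 -= 1·row0 → [0,1,1]
  row2 -= -1·row0 → [0,1,0]
  row2 -= 1·row1 → [0,0,-1]

L=[[1,0,0],[1,1,0],[-1,1,1]] U=[[2,2,-2],[0,1,1],[0,0,-1]]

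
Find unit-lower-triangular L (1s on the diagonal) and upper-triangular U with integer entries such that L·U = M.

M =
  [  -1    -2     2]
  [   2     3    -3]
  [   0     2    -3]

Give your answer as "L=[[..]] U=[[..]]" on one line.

  r1 -= -2·r0 → [0,-1,1]
  r2 -= 0·r0 → [0,2,-3]
  r2 -= -2·r1 → [0,0,-1]

L=[[1,0,0],[-2,1,0],[0,-2,1]] U=[[-1,-2,2],[0,-1,1],[0,0,-1]]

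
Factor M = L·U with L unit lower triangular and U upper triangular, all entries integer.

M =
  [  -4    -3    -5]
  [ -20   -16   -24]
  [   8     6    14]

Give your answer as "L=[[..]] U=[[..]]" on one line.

  R1 -= 5·R0 → [0,-1,1]
  R2 -= -2·R0 → [0,0,4]
  R2 -= 0·R1 → [0,0,4]

L=[[1,0,0],[5,1,0],[-2,0,1]] U=[[-4,-3,-5],[0,-1,1],[0,0,4]]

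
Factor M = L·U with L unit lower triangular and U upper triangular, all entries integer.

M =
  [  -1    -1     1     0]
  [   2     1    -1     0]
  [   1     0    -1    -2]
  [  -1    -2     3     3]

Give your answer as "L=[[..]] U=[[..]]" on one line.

L=[[1,0,0,0],[-2,1,0,0],[-1,1,1,0],[1,1,-1,1]] U=[[-1,-1,1,0],[0,-1,1,0],[0,0,-1,-2],[0,0,0,1]]

  r1 -= -2·r0 → [0,-1,1,0]
  r2 -= -1·r0 → [0,-1,0,-2]
  r3 -= 1·r0 → [0,-1,2,3]
  r2 -= 1·r1 → [0,0,-1,-2]
  r3 -= 1·r1 → [0,0,1,3]
  r3 -= -1·r2 → [0,0,0,1]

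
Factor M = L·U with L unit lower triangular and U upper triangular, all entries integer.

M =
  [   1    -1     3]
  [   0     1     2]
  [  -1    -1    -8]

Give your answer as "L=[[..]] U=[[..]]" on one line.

L=[[1,0,0],[0,1,0],[-1,-2,1]] U=[[1,-1,3],[0,1,2],[0,0,-1]]

  R1 -= 0·R0 → [0,1,2]
  R2 -= -1·R0 → [0,-2,-5]
  R2 -= -2·R1 → [0,0,-1]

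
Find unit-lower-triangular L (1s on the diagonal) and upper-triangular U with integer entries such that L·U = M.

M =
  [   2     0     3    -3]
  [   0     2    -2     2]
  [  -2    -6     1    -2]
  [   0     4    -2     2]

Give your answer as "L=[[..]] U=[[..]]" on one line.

  row1 -= 0·row0 → [0,2,-2,2]
  row2 -= -1·row0 → [0,-6,4,-5]
  row3 -= 0·row0 → [0,4,-2,2]
  row2 -= -3·row1 → [0,0,-2,1]
  row3 -= 2·row1 → [0,0,2,-2]
  row3 -= -1·row2 → [0,0,0,-1]

L=[[1,0,0,0],[0,1,0,0],[-1,-3,1,0],[0,2,-1,1]] U=[[2,0,3,-3],[0,2,-2,2],[0,0,-2,1],[0,0,0,-1]]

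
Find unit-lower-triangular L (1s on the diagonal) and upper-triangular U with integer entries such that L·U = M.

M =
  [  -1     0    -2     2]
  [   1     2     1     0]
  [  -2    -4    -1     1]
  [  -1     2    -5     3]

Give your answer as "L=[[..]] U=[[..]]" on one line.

  R1 -= -1·R0 → [0,2,-1,2]
  R2 -= 2·R0 → [0,-4,3,-3]
  R3 -= 1·R0 → [0,2,-3,1]
  R2 -= -2·R1 → [0,0,1,1]
  R3 -= 1·R1 → [0,0,-2,-1]
  R3 -= -2·R2 → [0,0,0,1]

L=[[1,0,0,0],[-1,1,0,0],[2,-2,1,0],[1,1,-2,1]] U=[[-1,0,-2,2],[0,2,-1,2],[0,0,1,1],[0,0,0,1]]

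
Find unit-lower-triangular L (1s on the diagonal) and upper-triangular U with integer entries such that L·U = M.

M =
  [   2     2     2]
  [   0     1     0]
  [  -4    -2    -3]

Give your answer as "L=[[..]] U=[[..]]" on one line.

L=[[1,0,0],[0,1,0],[-2,2,1]] U=[[2,2,2],[0,1,0],[0,0,1]]

  r1 -= 0·r0 → [0,1,0]
  r2 -= -2·r0 → [0,2,1]
  r2 -= 2·r1 → [0,0,1]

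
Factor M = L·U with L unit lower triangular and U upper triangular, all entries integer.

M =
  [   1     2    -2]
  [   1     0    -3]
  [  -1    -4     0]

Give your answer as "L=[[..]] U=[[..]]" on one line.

L=[[1,0,0],[1,1,0],[-1,1,1]] U=[[1,2,-2],[0,-2,-1],[0,0,-1]]

  r1 -= 1·r0 → [0,-2,-1]
  r2 -= -1·r0 → [0,-2,-2]
  r2 -= 1·r1 → [0,0,-1]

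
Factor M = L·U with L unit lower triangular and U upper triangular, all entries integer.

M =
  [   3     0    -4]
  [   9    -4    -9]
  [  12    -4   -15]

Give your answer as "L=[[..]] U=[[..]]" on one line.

L=[[1,0,0],[3,1,0],[4,1,1]] U=[[3,0,-4],[0,-4,3],[0,0,-2]]

  row1 -= 3·row0 → [0,-4,3]
  row2 -= 4·row0 → [0,-4,1]
  row2 -= 1·row1 → [0,0,-2]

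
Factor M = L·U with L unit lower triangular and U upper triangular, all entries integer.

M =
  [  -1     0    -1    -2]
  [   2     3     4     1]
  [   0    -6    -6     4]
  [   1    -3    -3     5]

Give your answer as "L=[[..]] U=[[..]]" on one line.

L=[[1,0,0,0],[-2,1,0,0],[0,-2,1,0],[-1,-1,1,1]] U=[[-1,0,-1,-2],[0,3,2,-3],[0,0,-2,-2],[0,0,0,2]]

  R1 -= -2·R0 → [0,3,2,-3]
  R2 -= 0·R0 → [0,-6,-6,4]
  R3 -= -1·R0 → [0,-3,-4,3]
  R2 -= -2·R1 → [0,0,-2,-2]
  R3 -= -1·R1 → [0,0,-2,0]
  R3 -= 1·R2 → [0,0,0,2]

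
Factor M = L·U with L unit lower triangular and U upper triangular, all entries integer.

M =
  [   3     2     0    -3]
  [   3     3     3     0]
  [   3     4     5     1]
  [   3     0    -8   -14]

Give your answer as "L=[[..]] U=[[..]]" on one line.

L=[[1,0,0,0],[1,1,0,0],[1,2,1,0],[1,-2,2,1]] U=[[3,2,0,-3],[0,1,3,3],[0,0,-1,-2],[0,0,0,-1]]

  row1 -= 1·row0 → [0,1,3,3]
  row2 -= 1·row0 → [0,2,5,4]
  row3 -= 1·row0 → [0,-2,-8,-11]
  row2 -= 2·row1 → [0,0,-1,-2]
  row3 -= -2·row1 → [0,0,-2,-5]
  row3 -= 2·row2 → [0,0,0,-1]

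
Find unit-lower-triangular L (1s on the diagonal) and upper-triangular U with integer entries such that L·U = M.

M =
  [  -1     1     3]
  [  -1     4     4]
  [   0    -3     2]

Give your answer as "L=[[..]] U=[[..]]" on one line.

L=[[1,0,0],[1,1,0],[0,-1,1]] U=[[-1,1,3],[0,3,1],[0,0,3]]

  R1 -= 1·R0 → [0,3,1]
  R2 -= 0·R0 → [0,-3,2]
  R2 -= -1·R1 → [0,0,3]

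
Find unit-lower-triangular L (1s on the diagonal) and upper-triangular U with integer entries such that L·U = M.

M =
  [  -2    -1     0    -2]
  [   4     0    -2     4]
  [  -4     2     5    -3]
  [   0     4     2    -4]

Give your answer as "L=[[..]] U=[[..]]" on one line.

  row1 -= -2·row0 → [0,-2,-2,0]
  row2 -= 2·row0 → [0,4,5,1]
  row3 -= 0·row0 → [0,4,2,-4]
  row2 -= -2·row1 → [0,0,1,1]
  row3 -= -2·row1 → [0,0,-2,-4]
  row3 -= -2·row2 → [0,0,0,-2]

L=[[1,0,0,0],[-2,1,0,0],[2,-2,1,0],[0,-2,-2,1]] U=[[-2,-1,0,-2],[0,-2,-2,0],[0,0,1,1],[0,0,0,-2]]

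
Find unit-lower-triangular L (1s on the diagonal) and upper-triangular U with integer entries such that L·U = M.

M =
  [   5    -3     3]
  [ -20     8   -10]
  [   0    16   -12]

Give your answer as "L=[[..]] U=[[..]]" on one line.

L=[[1,0,0],[-4,1,0],[0,-4,1]] U=[[5,-3,3],[0,-4,2],[0,0,-4]]

  row1 -= -4·row0 → [0,-4,2]
  row2 -= 0·row0 → [0,16,-12]
  row2 -= -4·row1 → [0,0,-4]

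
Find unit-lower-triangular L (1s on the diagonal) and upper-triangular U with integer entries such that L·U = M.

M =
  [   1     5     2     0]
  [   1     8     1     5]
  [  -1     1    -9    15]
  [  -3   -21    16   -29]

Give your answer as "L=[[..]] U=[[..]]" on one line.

L=[[1,0,0,0],[1,1,0,0],[-1,2,1,0],[-3,-2,-4,1]] U=[[1,5,2,0],[0,3,-1,5],[0,0,-5,5],[0,0,0,1]]

  row1 -= 1·row0 → [0,3,-1,5]
  row2 -= -1·row0 → [0,6,-7,15]
  row3 -= -3·row0 → [0,-6,22,-29]
  row2 -= 2·row1 → [0,0,-5,5]
  row3 -= -2·row1 → [0,0,20,-19]
  row3 -= -4·row2 → [0,0,0,1]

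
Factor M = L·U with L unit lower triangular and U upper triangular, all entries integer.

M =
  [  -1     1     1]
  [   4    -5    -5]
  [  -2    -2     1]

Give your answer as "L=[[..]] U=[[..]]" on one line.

  R1 -= -4·R0 → [0,-1,-1]
  R2 -= 2·R0 → [0,-4,-1]
  R2 -= 4·R1 → [0,0,3]

L=[[1,0,0],[-4,1,0],[2,4,1]] U=[[-1,1,1],[0,-1,-1],[0,0,3]]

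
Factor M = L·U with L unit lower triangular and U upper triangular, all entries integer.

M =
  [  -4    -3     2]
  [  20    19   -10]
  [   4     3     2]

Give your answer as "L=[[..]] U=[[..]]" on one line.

  row1 -= -5·row0 → [0,4,0]
  row2 -= -1·row0 → [0,0,4]
  row2 -= 0·row1 → [0,0,4]

L=[[1,0,0],[-5,1,0],[-1,0,1]] U=[[-4,-3,2],[0,4,0],[0,0,4]]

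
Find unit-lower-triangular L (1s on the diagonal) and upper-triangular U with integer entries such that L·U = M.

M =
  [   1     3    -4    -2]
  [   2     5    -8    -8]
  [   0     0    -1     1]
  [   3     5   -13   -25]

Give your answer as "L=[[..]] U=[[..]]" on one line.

L=[[1,0,0,0],[2,1,0,0],[0,0,1,0],[3,4,1,1]] U=[[1,3,-4,-2],[0,-1,0,-4],[0,0,-1,1],[0,0,0,-4]]

  R1 -= 2·R0 → [0,-1,0,-4]
  R2 -= 0·R0 → [0,0,-1,1]
  R3 -= 3·R0 → [0,-4,-1,-19]
  R2 -= 0·R1 → [0,0,-1,1]
  R3 -= 4·R1 → [0,0,-1,-3]
  R3 -= 1·R2 → [0,0,0,-4]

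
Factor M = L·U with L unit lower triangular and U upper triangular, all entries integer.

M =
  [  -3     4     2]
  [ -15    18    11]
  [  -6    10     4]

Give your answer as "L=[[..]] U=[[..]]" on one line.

L=[[1,0,0],[5,1,0],[2,-1,1]] U=[[-3,4,2],[0,-2,1],[0,0,1]]

  r1 -= 5·r0 → [0,-2,1]
  r2 -= 2·r0 → [0,2,0]
  r2 -= -1·r1 → [0,0,1]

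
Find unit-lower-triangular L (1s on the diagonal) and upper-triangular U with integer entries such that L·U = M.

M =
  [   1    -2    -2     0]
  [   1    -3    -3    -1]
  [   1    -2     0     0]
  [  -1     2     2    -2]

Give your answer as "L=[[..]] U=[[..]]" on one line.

  row1 -= 1·row0 → [0,-1,-1,-1]
  row2 -= 1·row0 → [0,0,2,0]
  row3 -= -1·row0 → [0,0,0,-2]
  row2 -= 0·row1 → [0,0,2,0]
  row3 -= 0·row1 → [0,0,0,-2]
  row3 -= 0·row2 → [0,0,0,-2]

L=[[1,0,0,0],[1,1,0,0],[1,0,1,0],[-1,0,0,1]] U=[[1,-2,-2,0],[0,-1,-1,-1],[0,0,2,0],[0,0,0,-2]]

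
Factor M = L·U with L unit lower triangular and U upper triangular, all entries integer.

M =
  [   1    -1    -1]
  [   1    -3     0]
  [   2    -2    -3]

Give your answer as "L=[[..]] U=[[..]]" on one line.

  r1 -= 1·r0 → [0,-2,1]
  r2 -= 2·r0 → [0,0,-1]
  r2 -= 0·r1 → [0,0,-1]

L=[[1,0,0],[1,1,0],[2,0,1]] U=[[1,-1,-1],[0,-2,1],[0,0,-1]]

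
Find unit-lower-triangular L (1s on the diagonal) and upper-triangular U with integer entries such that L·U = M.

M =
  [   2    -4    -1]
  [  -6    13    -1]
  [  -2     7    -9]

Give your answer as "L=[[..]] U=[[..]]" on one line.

L=[[1,0,0],[-3,1,0],[-1,3,1]] U=[[2,-4,-1],[0,1,-4],[0,0,2]]

  row1 -= -3·row0 → [0,1,-4]
  row2 -= -1·row0 → [0,3,-10]
  row2 -= 3·row1 → [0,0,2]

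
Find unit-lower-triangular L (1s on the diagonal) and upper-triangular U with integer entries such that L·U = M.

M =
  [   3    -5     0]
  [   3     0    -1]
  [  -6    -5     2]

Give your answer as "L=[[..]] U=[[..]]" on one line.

L=[[1,0,0],[1,1,0],[-2,-3,1]] U=[[3,-5,0],[0,5,-1],[0,0,-1]]

  row1 -= 1·row0 → [0,5,-1]
  row2 -= -2·row0 → [0,-15,2]
  row2 -= -3·row1 → [0,0,-1]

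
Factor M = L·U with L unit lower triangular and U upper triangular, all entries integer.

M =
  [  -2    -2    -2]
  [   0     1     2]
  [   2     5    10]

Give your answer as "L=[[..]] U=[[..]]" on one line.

  row1 -= 0·row0 → [0,1,2]
  row2 -= -1·row0 → [0,3,8]
  row2 -= 3·row1 → [0,0,2]

L=[[1,0,0],[0,1,0],[-1,3,1]] U=[[-2,-2,-2],[0,1,2],[0,0,2]]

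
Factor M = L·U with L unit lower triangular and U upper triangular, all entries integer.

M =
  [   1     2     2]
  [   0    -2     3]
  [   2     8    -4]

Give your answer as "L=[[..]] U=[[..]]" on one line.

L=[[1,0,0],[0,1,0],[2,-2,1]] U=[[1,2,2],[0,-2,3],[0,0,-2]]

  R1 -= 0·R0 → [0,-2,3]
  R2 -= 2·R0 → [0,4,-8]
  R2 -= -2·R1 → [0,0,-2]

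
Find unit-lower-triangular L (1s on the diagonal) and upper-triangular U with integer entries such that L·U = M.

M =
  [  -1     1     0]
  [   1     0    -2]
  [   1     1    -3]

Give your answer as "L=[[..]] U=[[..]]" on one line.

  row1 -= -1·row0 → [0,1,-2]
  row2 -= -1·row0 → [0,2,-3]
  row2 -= 2·row1 → [0,0,1]

L=[[1,0,0],[-1,1,0],[-1,2,1]] U=[[-1,1,0],[0,1,-2],[0,0,1]]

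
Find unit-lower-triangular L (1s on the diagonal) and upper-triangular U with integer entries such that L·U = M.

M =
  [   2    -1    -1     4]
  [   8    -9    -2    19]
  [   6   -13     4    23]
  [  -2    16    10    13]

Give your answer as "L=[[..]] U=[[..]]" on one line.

L=[[1,0,0,0],[4,1,0,0],[3,2,1,0],[-1,-3,5,1]] U=[[2,-1,-1,4],[0,-5,2,3],[0,0,3,5],[0,0,0,1]]

  r1 -= 4·r0 → [0,-5,2,3]
  r2 -= 3·r0 → [0,-10,7,11]
  r3 -= -1·r0 → [0,15,9,17]
  r2 -= 2·r1 → [0,0,3,5]
  r3 -= -3·r1 → [0,0,15,26]
  r3 -= 5·r2 → [0,0,0,1]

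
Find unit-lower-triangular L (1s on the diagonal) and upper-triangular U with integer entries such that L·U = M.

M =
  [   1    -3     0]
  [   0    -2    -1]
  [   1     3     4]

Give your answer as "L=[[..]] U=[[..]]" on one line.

  row1 -= 0·row0 → [0,-2,-1]
  row2 -= 1·row0 → [0,6,4]
  row2 -= -3·row1 → [0,0,1]

L=[[1,0,0],[0,1,0],[1,-3,1]] U=[[1,-3,0],[0,-2,-1],[0,0,1]]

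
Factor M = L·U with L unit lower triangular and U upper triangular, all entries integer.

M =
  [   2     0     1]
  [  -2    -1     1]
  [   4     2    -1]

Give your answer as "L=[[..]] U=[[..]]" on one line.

L=[[1,0,0],[-1,1,0],[2,-2,1]] U=[[2,0,1],[0,-1,2],[0,0,1]]

  row1 -= -1·row0 → [0,-1,2]
  row2 -= 2·row0 → [0,2,-3]
  row2 -= -2·row1 → [0,0,1]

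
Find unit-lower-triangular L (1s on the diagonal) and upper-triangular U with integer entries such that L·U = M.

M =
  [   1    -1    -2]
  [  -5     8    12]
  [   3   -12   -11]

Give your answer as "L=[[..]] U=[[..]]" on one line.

L=[[1,0,0],[-5,1,0],[3,-3,1]] U=[[1,-1,-2],[0,3,2],[0,0,1]]

  r1 -= -5·r0 → [0,3,2]
  r2 -= 3·r0 → [0,-9,-5]
  r2 -= -3·r1 → [0,0,1]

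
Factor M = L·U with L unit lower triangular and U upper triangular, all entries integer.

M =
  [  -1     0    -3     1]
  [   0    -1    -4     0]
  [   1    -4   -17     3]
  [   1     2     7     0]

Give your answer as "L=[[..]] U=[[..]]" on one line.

  row1 -= 0·row0 → [0,-1,-4,0]
  row2 -= -1·row0 → [0,-4,-20,4]
  row3 -= -1·row0 → [0,2,4,1]
  row2 -= 4·row1 → [0,0,-4,4]
  row3 -= -2·row1 → [0,0,-4,1]
  row3 -= 1·row2 → [0,0,0,-3]

L=[[1,0,0,0],[0,1,0,0],[-1,4,1,0],[-1,-2,1,1]] U=[[-1,0,-3,1],[0,-1,-4,0],[0,0,-4,4],[0,0,0,-3]]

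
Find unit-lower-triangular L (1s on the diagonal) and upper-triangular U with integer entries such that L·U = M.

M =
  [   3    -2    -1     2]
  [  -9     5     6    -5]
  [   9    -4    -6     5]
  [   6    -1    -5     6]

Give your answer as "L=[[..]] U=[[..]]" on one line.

  row1 -= -3·row0 → [0,-1,3,1]
  row2 -= 3·row0 → [0,2,-3,-1]
  row3 -= 2·row0 → [0,3,-3,2]
  row2 -= -2·row1 → [0,0,3,1]
  row3 -= -3·row1 → [0,0,6,5]
  row3 -= 2·row2 → [0,0,0,3]

L=[[1,0,0,0],[-3,1,0,0],[3,-2,1,0],[2,-3,2,1]] U=[[3,-2,-1,2],[0,-1,3,1],[0,0,3,1],[0,0,0,3]]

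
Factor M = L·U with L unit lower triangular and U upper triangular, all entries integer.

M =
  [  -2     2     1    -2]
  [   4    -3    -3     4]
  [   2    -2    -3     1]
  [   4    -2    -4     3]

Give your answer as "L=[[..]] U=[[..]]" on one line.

  r1 -= -2·r0 → [0,1,-1,0]
  r2 -= -1·r0 → [0,0,-2,-1]
  r3 -= -2·r0 → [0,2,-2,-1]
  r2 -= 0·r1 → [0,0,-2,-1]
  r3 -= 2·r1 → [0,0,0,-1]
  r3 -= 0·r2 → [0,0,0,-1]

L=[[1,0,0,0],[-2,1,0,0],[-1,0,1,0],[-2,2,0,1]] U=[[-2,2,1,-2],[0,1,-1,0],[0,0,-2,-1],[0,0,0,-1]]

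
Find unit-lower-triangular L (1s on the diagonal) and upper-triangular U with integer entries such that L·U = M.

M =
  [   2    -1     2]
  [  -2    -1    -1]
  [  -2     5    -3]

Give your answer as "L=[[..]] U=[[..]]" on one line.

  R1 -= -1·R0 → [0,-2,1]
  R2 -= -1·R0 → [0,4,-1]
  R2 -= -2·R1 → [0,0,1]

L=[[1,0,0],[-1,1,0],[-1,-2,1]] U=[[2,-1,2],[0,-2,1],[0,0,1]]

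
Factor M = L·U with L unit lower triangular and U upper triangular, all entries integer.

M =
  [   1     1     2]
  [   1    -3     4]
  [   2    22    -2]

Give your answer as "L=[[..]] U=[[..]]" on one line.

L=[[1,0,0],[1,1,0],[2,-5,1]] U=[[1,1,2],[0,-4,2],[0,0,4]]

  r1 -= 1·r0 → [0,-4,2]
  r2 -= 2·r0 → [0,20,-6]
  r2 -= -5·r1 → [0,0,4]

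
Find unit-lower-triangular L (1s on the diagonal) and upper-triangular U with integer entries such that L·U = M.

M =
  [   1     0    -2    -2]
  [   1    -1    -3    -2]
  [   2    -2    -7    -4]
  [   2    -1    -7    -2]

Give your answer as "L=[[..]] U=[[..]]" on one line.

  r1 -= 1·r0 → [0,-1,-1,0]
  r2 -= 2·r0 → [0,-2,-3,0]
  r3 -= 2·r0 → [0,-1,-3,2]
  r2 -= 2·r1 → [0,0,-1,0]
  r3 -= 1·r1 → [0,0,-2,2]
  r3 -= 2·r2 → [0,0,0,2]

L=[[1,0,0,0],[1,1,0,0],[2,2,1,0],[2,1,2,1]] U=[[1,0,-2,-2],[0,-1,-1,0],[0,0,-1,0],[0,0,0,2]]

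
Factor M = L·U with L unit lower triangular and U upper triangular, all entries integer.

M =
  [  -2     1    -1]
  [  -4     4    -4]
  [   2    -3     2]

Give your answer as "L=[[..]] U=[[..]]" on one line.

  r1 -= 2·r0 → [0,2,-2]
  r2 -= -1·r0 → [0,-2,1]
  r2 -= -1·r1 → [0,0,-1]

L=[[1,0,0],[2,1,0],[-1,-1,1]] U=[[-2,1,-1],[0,2,-2],[0,0,-1]]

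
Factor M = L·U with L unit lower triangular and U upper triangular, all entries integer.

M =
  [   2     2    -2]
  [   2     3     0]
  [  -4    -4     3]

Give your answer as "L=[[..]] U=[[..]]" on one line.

  R1 -= 1·R0 → [0,1,2]
  R2 -= -2·R0 → [0,0,-1]
  R2 -= 0·R1 → [0,0,-1]

L=[[1,0,0],[1,1,0],[-2,0,1]] U=[[2,2,-2],[0,1,2],[0,0,-1]]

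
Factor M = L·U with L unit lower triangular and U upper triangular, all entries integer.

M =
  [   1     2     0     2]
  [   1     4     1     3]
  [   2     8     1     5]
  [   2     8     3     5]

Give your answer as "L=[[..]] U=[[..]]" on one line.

  R1 -= 1·R0 → [0,2,1,1]
  R2 -= 2·R0 → [0,4,1,1]
  R3 -= 2·R0 → [0,4,3,1]
  R2 -= 2·R1 → [0,0,-1,-1]
  R3 -= 2·R1 → [0,0,1,-1]
  R3 -= -1·R2 → [0,0,0,-2]

L=[[1,0,0,0],[1,1,0,0],[2,2,1,0],[2,2,-1,1]] U=[[1,2,0,2],[0,2,1,1],[0,0,-1,-1],[0,0,0,-2]]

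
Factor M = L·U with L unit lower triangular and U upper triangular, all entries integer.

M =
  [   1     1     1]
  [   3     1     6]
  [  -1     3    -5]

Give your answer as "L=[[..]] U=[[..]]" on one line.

L=[[1,0,0],[3,1,0],[-1,-2,1]] U=[[1,1,1],[0,-2,3],[0,0,2]]

  R1 -= 3·R0 → [0,-2,3]
  R2 -= -1·R0 → [0,4,-4]
  R2 -= -2·R1 → [0,0,2]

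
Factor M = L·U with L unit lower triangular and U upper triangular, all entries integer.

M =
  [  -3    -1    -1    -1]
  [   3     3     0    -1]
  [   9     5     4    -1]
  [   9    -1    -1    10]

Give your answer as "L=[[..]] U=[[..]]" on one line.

  row1 -= -1·row0 → [0,2,-1,-2]
  row2 -= -3·row0 → [0,2,1,-4]
  row3 -= -3·row0 → [0,-4,-4,7]
  row2 -= 1·row1 → [0,0,2,-2]
  row3 -= -2·row1 → [0,0,-6,3]
  row3 -= -3·row2 → [0,0,0,-3]

L=[[1,0,0,0],[-1,1,0,0],[-3,1,1,0],[-3,-2,-3,1]] U=[[-3,-1,-1,-1],[0,2,-1,-2],[0,0,2,-2],[0,0,0,-3]]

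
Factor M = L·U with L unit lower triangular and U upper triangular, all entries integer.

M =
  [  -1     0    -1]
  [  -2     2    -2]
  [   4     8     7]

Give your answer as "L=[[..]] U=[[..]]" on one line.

L=[[1,0,0],[2,1,0],[-4,4,1]] U=[[-1,0,-1],[0,2,0],[0,0,3]]

  r1 -= 2·r0 → [0,2,0]
  r2 -= -4·r0 → [0,8,3]
  r2 -= 4·r1 → [0,0,3]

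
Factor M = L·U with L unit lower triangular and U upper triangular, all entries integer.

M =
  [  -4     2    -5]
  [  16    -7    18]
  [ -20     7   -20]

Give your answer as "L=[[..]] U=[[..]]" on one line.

  r1 -= -4·r0 → [0,1,-2]
  r2 -= 5·r0 → [0,-3,5]
  r2 -= -3·r1 → [0,0,-1]

L=[[1,0,0],[-4,1,0],[5,-3,1]] U=[[-4,2,-5],[0,1,-2],[0,0,-1]]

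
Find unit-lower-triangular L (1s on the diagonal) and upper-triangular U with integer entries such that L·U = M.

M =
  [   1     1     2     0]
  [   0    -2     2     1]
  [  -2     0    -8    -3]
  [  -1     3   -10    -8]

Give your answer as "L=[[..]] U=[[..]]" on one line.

  r1 -= 0·r0 → [0,-2,2,1]
  r2 -= -2·r0 → [0,2,-4,-3]
  r3 -= -1·r0 → [0,4,-8,-8]
  r2 -= -1·r1 → [0,0,-2,-2]
  r3 -= -2·r1 → [0,0,-4,-6]
  r3 -= 2·r2 → [0,0,0,-2]

L=[[1,0,0,0],[0,1,0,0],[-2,-1,1,0],[-1,-2,2,1]] U=[[1,1,2,0],[0,-2,2,1],[0,0,-2,-2],[0,0,0,-2]]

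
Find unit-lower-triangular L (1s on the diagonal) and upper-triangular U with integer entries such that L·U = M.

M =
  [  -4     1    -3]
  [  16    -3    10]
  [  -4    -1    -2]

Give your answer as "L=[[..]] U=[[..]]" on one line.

  r1 -= -4·r0 → [0,1,-2]
  r2 -= 1·r0 → [0,-2,1]
  r2 -= -2·r1 → [0,0,-3]

L=[[1,0,0],[-4,1,0],[1,-2,1]] U=[[-4,1,-3],[0,1,-2],[0,0,-3]]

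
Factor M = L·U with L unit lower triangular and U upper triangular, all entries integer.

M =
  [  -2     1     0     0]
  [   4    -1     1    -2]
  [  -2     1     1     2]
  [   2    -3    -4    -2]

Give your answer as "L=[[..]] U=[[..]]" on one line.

  row1 -= -2·row0 → [0,1,1,-2]
  row2 -= 1·row0 → [0,0,1,2]
  row3 -= -1·row0 → [0,-2,-4,-2]
  row2 -= 0·row1 → [0,0,1,2]
  row3 -= -2·row1 → [0,0,-2,-6]
  row3 -= -2·row2 → [0,0,0,-2]

L=[[1,0,0,0],[-2,1,0,0],[1,0,1,0],[-1,-2,-2,1]] U=[[-2,1,0,0],[0,1,1,-2],[0,0,1,2],[0,0,0,-2]]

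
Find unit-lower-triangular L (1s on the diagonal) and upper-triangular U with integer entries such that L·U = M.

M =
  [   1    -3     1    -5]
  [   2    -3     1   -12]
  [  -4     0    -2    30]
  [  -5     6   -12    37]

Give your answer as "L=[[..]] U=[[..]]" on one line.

L=[[1,0,0,0],[2,1,0,0],[-4,-4,1,0],[-5,-3,5,1]] U=[[1,-3,1,-5],[0,3,-1,-2],[0,0,-2,2],[0,0,0,-4]]

  R1 -= 2·R0 → [0,3,-1,-2]
  R2 -= -4·R0 → [0,-12,2,10]
  R3 -= -5·R0 → [0,-9,-7,12]
  R2 -= -4·R1 → [0,0,-2,2]
  R3 -= -3·R1 → [0,0,-10,6]
  R3 -= 5·R2 → [0,0,0,-4]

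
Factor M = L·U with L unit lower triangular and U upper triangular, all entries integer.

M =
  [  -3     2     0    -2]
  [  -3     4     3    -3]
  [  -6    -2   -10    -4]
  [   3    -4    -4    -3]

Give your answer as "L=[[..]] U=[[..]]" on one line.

L=[[1,0,0,0],[1,1,0,0],[2,-3,1,0],[-1,-1,1,1]] U=[[-3,2,0,-2],[0,2,3,-1],[0,0,-1,-3],[0,0,0,-3]]

  row1 -= 1·row0 → [0,2,3,-1]
  row2 -= 2·row0 → [0,-6,-10,0]
  row3 -= -1·row0 → [0,-2,-4,-5]
  row2 -= -3·row1 → [0,0,-1,-3]
  row3 -= -1·row1 → [0,0,-1,-6]
  row3 -= 1·row2 → [0,0,0,-3]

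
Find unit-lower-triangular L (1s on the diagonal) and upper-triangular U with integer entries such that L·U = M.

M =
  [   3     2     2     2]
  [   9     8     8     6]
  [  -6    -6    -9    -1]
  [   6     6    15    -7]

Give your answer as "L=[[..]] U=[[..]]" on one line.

L=[[1,0,0,0],[3,1,0,0],[-2,-1,1,0],[2,1,-3,1]] U=[[3,2,2,2],[0,2,2,0],[0,0,-3,3],[0,0,0,-2]]

  r1 -= 3·r0 → [0,2,2,0]
  r2 -= -2·r0 → [0,-2,-5,3]
  r3 -= 2·r0 → [0,2,11,-11]
  r2 -= -1·r1 → [0,0,-3,3]
  r3 -= 1·r1 → [0,0,9,-11]
  r3 -= -3·r2 → [0,0,0,-2]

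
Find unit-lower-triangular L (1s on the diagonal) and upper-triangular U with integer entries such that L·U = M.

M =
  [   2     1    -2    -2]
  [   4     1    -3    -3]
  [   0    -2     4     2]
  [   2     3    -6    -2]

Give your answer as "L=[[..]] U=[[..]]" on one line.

L=[[1,0,0,0],[2,1,0,0],[0,2,1,0],[1,-2,-1,1]] U=[[2,1,-2,-2],[0,-1,1,1],[0,0,2,0],[0,0,0,2]]

  R1 -= 2·R0 → [0,-1,1,1]
  R2 -= 0·R0 → [0,-2,4,2]
  R3 -= 1·R0 → [0,2,-4,0]
  R2 -= 2·R1 → [0,0,2,0]
  R3 -= -2·R1 → [0,0,-2,2]
  R3 -= -1·R2 → [0,0,0,2]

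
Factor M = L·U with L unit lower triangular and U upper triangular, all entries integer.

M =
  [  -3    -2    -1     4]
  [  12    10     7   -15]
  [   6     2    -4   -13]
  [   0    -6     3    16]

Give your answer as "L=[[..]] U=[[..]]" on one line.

L=[[1,0,0,0],[-4,1,0,0],[-2,-1,1,0],[0,-3,-4,1]] U=[[-3,-2,-1,4],[0,2,3,1],[0,0,-3,-4],[0,0,0,3]]

  row1 -= -4·row0 → [0,2,3,1]
  row2 -= -2·row0 → [0,-2,-6,-5]
  row3 -= 0·row0 → [0,-6,3,16]
  row2 -= -1·row1 → [0,0,-3,-4]
  row3 -= -3·row1 → [0,0,12,19]
  row3 -= -4·row2 → [0,0,0,3]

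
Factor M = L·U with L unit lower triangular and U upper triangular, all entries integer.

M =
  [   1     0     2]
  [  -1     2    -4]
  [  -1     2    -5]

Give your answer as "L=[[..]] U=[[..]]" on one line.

L=[[1,0,0],[-1,1,0],[-1,1,1]] U=[[1,0,2],[0,2,-2],[0,0,-1]]

  r1 -= -1·r0 → [0,2,-2]
  r2 -= -1·r0 → [0,2,-3]
  r2 -= 1·r1 → [0,0,-1]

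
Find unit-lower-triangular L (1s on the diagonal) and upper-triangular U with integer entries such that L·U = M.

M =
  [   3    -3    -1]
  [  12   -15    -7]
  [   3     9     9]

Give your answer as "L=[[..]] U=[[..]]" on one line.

L=[[1,0,0],[4,1,0],[1,-4,1]] U=[[3,-3,-1],[0,-3,-3],[0,0,-2]]

  row1 -= 4·row0 → [0,-3,-3]
  row2 -= 1·row0 → [0,12,10]
  row2 -= -4·row1 → [0,0,-2]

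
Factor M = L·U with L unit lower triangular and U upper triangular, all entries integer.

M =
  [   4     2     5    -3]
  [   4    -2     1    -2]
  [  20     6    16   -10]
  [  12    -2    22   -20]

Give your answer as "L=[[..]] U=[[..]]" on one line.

  R1 -= 1·R0 → [0,-4,-4,1]
  R2 -= 5·R0 → [0,-4,-9,5]
  R3 -= 3·R0 → [0,-8,7,-11]
  R2 -= 1·R1 → [0,0,-5,4]
  R3 -= 2·R1 → [0,0,15,-13]
  R3 -= -3·R2 → [0,0,0,-1]

L=[[1,0,0,0],[1,1,0,0],[5,1,1,0],[3,2,-3,1]] U=[[4,2,5,-3],[0,-4,-4,1],[0,0,-5,4],[0,0,0,-1]]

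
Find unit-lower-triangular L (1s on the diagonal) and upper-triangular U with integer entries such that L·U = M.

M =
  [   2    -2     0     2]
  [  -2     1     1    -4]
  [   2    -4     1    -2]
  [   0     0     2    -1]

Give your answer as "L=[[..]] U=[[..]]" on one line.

L=[[1,0,0,0],[-1,1,0,0],[1,2,1,0],[0,0,-2,1]] U=[[2,-2,0,2],[0,-1,1,-2],[0,0,-1,0],[0,0,0,-1]]

  row1 -= -1·row0 → [0,-1,1,-2]
  row2 -= 1·row0 → [0,-2,1,-4]
  row3 -= 0·row0 → [0,0,2,-1]
  row2 -= 2·row1 → [0,0,-1,0]
  row3 -= 0·row1 → [0,0,2,-1]
  row3 -= -2·row2 → [0,0,0,-1]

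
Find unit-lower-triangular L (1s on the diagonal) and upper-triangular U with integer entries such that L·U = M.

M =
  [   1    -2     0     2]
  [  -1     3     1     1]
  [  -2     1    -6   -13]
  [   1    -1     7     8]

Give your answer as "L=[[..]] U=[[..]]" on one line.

  r1 -= -1·r0 → [0,1,1,3]
  r2 -= -2·r0 → [0,-3,-6,-9]
  r3 -= 1·r0 → [0,1,7,6]
  r2 -= -3·r1 → [0,0,-3,0]
  r3 -= 1·r1 → [0,0,6,3]
  r3 -= -2·r2 → [0,0,0,3]

L=[[1,0,0,0],[-1,1,0,0],[-2,-3,1,0],[1,1,-2,1]] U=[[1,-2,0,2],[0,1,1,3],[0,0,-3,0],[0,0,0,3]]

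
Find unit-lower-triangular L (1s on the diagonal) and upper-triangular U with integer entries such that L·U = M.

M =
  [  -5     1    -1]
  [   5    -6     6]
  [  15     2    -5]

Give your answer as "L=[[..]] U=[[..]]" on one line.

L=[[1,0,0],[-1,1,0],[-3,-1,1]] U=[[-5,1,-1],[0,-5,5],[0,0,-3]]

  r1 -= -1·r0 → [0,-5,5]
  r2 -= -3·r0 → [0,5,-8]
  r2 -= -1·r1 → [0,0,-3]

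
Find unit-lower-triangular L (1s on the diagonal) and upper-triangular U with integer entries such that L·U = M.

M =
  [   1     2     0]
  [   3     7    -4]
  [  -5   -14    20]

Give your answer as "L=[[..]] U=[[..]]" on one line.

L=[[1,0,0],[3,1,0],[-5,-4,1]] U=[[1,2,0],[0,1,-4],[0,0,4]]

  r1 -= 3·r0 → [0,1,-4]
  r2 -= -5·r0 → [0,-4,20]
  r2 -= -4·r1 → [0,0,4]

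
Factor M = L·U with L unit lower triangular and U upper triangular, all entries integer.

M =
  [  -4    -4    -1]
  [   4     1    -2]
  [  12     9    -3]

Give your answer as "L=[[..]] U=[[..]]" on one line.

  row1 -= -1·row0 → [0,-3,-3]
  row2 -= -3·row0 → [0,-3,-6]
  row2 -= 1·row1 → [0,0,-3]

L=[[1,0,0],[-1,1,0],[-3,1,1]] U=[[-4,-4,-1],[0,-3,-3],[0,0,-3]]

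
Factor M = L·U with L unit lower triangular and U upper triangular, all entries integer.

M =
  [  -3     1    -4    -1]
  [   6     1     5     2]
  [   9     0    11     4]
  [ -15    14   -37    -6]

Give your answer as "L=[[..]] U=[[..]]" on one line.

  row1 -= -2·row0 → [0,3,-3,0]
  row2 -= -3·row0 → [0,3,-1,1]
  row3 -= 5·row0 → [0,9,-17,-1]
  row2 -= 1·row1 → [0,0,2,1]
  row3 -= 3·row1 → [0,0,-8,-1]
  row3 -= -4·row2 → [0,0,0,3]

L=[[1,0,0,0],[-2,1,0,0],[-3,1,1,0],[5,3,-4,1]] U=[[-3,1,-4,-1],[0,3,-3,0],[0,0,2,1],[0,0,0,3]]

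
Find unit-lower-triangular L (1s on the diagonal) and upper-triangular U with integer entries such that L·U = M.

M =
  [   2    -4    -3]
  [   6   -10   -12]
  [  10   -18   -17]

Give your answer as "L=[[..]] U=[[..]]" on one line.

  R1 -= 3·R0 → [0,2,-3]
  R2 -= 5·R0 → [0,2,-2]
  R2 -= 1·R1 → [0,0,1]

L=[[1,0,0],[3,1,0],[5,1,1]] U=[[2,-4,-3],[0,2,-3],[0,0,1]]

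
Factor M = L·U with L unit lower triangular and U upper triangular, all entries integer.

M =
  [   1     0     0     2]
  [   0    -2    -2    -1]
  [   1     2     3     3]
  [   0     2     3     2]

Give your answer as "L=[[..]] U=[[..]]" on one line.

  row1 -= 0·row0 → [0,-2,-2,-1]
  row2 -= 1·row0 → [0,2,3,1]
  row3 -= 0·row0 → [0,2,3,2]
  row2 -= -1·row1 → [0,0,1,0]
  row3 -= -1·row1 → [0,0,1,1]
  row3 -= 1·row2 → [0,0,0,1]

L=[[1,0,0,0],[0,1,0,0],[1,-1,1,0],[0,-1,1,1]] U=[[1,0,0,2],[0,-2,-2,-1],[0,0,1,0],[0,0,0,1]]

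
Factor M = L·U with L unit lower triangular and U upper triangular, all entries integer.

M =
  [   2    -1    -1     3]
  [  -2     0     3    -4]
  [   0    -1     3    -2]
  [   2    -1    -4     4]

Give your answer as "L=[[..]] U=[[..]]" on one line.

L=[[1,0,0,0],[-1,1,0,0],[0,1,1,0],[1,0,-3,1]] U=[[2,-1,-1,3],[0,-1,2,-1],[0,0,1,-1],[0,0,0,-2]]

  r1 -= -1·r0 → [0,-1,2,-1]
  r2 -= 0·r0 → [0,-1,3,-2]
  r3 -= 1·r0 → [0,0,-3,1]
  r2 -= 1·r1 → [0,0,1,-1]
  r3 -= 0·r1 → [0,0,-3,1]
  r3 -= -3·r2 → [0,0,0,-2]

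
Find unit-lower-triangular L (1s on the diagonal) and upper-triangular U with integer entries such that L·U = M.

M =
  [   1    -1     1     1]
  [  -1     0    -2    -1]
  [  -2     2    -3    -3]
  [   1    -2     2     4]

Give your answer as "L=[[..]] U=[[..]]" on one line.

L=[[1,0,0,0],[-1,1,0,0],[-2,0,1,0],[1,1,-2,1]] U=[[1,-1,1,1],[0,-1,-1,0],[0,0,-1,-1],[0,0,0,1]]

  r1 -= -1·r0 → [0,-1,-1,0]
  r2 -= -2·r0 → [0,0,-1,-1]
  r3 -= 1·r0 → [0,-1,1,3]
  r2 -= 0·r1 → [0,0,-1,-1]
  r3 -= 1·r1 → [0,0,2,3]
  r3 -= -2·r2 → [0,0,0,1]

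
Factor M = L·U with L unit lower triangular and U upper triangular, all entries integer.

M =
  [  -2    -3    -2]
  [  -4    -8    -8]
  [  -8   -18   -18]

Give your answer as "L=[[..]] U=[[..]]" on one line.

L=[[1,0,0],[2,1,0],[4,3,1]] U=[[-2,-3,-2],[0,-2,-4],[0,0,2]]

  row1 -= 2·row0 → [0,-2,-4]
  row2 -= 4·row0 → [0,-6,-10]
  row2 -= 3·row1 → [0,0,2]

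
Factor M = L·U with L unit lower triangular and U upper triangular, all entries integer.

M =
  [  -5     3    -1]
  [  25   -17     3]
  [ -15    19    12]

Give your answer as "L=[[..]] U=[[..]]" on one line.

L=[[1,0,0],[-5,1,0],[3,-5,1]] U=[[-5,3,-1],[0,-2,-2],[0,0,5]]

  r1 -= -5·r0 → [0,-2,-2]
  r2 -= 3·r0 → [0,10,15]
  r2 -= -5·r1 → [0,0,5]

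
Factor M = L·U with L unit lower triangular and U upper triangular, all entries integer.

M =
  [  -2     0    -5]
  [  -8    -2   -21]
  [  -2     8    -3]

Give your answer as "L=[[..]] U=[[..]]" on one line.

L=[[1,0,0],[4,1,0],[1,-4,1]] U=[[-2,0,-5],[0,-2,-1],[0,0,-2]]

  R1 -= 4·R0 → [0,-2,-1]
  R2 -= 1·R0 → [0,8,2]
  R2 -= -4·R1 → [0,0,-2]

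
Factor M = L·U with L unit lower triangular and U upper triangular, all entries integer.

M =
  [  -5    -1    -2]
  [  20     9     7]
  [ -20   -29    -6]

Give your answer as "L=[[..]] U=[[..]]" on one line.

  R1 -= -4·R0 → [0,5,-1]
  R2 -= 4·R0 → [0,-25,2]
  R2 -= -5·R1 → [0,0,-3]

L=[[1,0,0],[-4,1,0],[4,-5,1]] U=[[-5,-1,-2],[0,5,-1],[0,0,-3]]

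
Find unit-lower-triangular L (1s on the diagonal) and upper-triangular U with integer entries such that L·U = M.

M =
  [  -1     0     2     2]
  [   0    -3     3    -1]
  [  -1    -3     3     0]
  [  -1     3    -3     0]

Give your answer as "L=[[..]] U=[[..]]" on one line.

L=[[1,0,0,0],[0,1,0,0],[1,1,1,0],[1,-1,1,1]] U=[[-1,0,2,2],[0,-3,3,-1],[0,0,-2,-1],[0,0,0,-2]]

  R1 -= 0·R0 → [0,-3,3,-1]
  R2 -= 1·R0 → [0,-3,1,-2]
  R3 -= 1·R0 → [0,3,-5,-2]
  R2 -= 1·R1 → [0,0,-2,-1]
  R3 -= -1·R1 → [0,0,-2,-3]
  R3 -= 1·R2 → [0,0,0,-2]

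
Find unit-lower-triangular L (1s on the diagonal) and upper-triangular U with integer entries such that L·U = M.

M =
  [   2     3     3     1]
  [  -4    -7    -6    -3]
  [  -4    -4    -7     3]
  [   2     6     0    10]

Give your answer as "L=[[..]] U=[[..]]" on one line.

L=[[1,0,0,0],[-2,1,0,0],[-2,-2,1,0],[1,-3,3,1]] U=[[2,3,3,1],[0,-1,0,-1],[0,0,-1,3],[0,0,0,-3]]

  R1 -= -2·R0 → [0,-1,0,-1]
  R2 -= -2·R0 → [0,2,-1,5]
  R3 -= 1·R0 → [0,3,-3,9]
  R2 -= -2·R1 → [0,0,-1,3]
  R3 -= -3·R1 → [0,0,-3,6]
  R3 -= 3·R2 → [0,0,0,-3]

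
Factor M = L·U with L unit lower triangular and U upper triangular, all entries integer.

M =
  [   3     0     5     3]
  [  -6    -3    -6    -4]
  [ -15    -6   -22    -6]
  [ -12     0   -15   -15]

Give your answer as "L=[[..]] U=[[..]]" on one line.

L=[[1,0,0,0],[-2,1,0,0],[-5,2,1,0],[-4,0,-1,1]] U=[[3,0,5,3],[0,-3,4,2],[0,0,-5,5],[0,0,0,2]]

  R1 -= -2·R0 → [0,-3,4,2]
  R2 -= -5·R0 → [0,-6,3,9]
  R3 -= -4·R0 → [0,0,5,-3]
  R2 -= 2·R1 → [0,0,-5,5]
  R3 -= 0·R1 → [0,0,5,-3]
  R3 -= -1·R2 → [0,0,0,2]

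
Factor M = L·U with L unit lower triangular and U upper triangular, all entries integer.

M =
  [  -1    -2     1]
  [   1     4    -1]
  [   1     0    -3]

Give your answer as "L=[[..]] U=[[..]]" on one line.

  r1 -= -1·r0 → [0,2,0]
  r2 -= -1·r0 → [0,-2,-2]
  r2 -= -1·r1 → [0,0,-2]

L=[[1,0,0],[-1,1,0],[-1,-1,1]] U=[[-1,-2,1],[0,2,0],[0,0,-2]]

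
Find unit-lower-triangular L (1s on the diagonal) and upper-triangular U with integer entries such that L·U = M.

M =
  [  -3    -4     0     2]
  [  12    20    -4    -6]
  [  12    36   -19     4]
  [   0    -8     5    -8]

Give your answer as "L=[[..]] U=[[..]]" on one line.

L=[[1,0,0,0],[-4,1,0,0],[-4,5,1,0],[0,-2,-3,1]] U=[[-3,-4,0,2],[0,4,-4,2],[0,0,1,2],[0,0,0,2]]

  r1 -= -4·r0 → [0,4,-4,2]
  r2 -= -4·r0 → [0,20,-19,12]
  r3 -= 0·r0 → [0,-8,5,-8]
  r2 -= 5·r1 → [0,0,1,2]
  r3 -= -2·r1 → [0,0,-3,-4]
  r3 -= -3·r2 → [0,0,0,2]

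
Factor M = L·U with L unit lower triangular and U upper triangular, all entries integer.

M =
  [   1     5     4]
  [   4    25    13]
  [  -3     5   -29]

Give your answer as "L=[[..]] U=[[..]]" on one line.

  r1 -= 4·r0 → [0,5,-3]
  r2 -= -3·r0 → [0,20,-17]
  r2 -= 4·r1 → [0,0,-5]

L=[[1,0,0],[4,1,0],[-3,4,1]] U=[[1,5,4],[0,5,-3],[0,0,-5]]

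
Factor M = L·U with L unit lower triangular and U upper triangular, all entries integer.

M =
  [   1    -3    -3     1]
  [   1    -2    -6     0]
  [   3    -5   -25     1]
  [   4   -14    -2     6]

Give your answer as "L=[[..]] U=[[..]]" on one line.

  r1 -= 1·r0 → [0,1,-3,-1]
  r2 -= 3·r0 → [0,4,-16,-2]
  r3 -= 4·r0 → [0,-2,10,2]
  r2 -= 4·r1 → [0,0,-4,2]
  r3 -= -2·r1 → [0,0,4,0]
  r3 -= -1·r2 → [0,0,0,2]

L=[[1,0,0,0],[1,1,0,0],[3,4,1,0],[4,-2,-1,1]] U=[[1,-3,-3,1],[0,1,-3,-1],[0,0,-4,2],[0,0,0,2]]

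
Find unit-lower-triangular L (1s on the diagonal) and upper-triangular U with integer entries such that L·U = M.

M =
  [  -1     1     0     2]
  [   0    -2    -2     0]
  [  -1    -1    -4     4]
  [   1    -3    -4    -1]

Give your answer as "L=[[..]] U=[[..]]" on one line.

L=[[1,0,0,0],[0,1,0,0],[1,1,1,0],[-1,1,1,1]] U=[[-1,1,0,2],[0,-2,-2,0],[0,0,-2,2],[0,0,0,-1]]

  r1 -= 0·r0 → [0,-2,-2,0]
  r2 -= 1·r0 → [0,-2,-4,2]
  r3 -= -1·r0 → [0,-2,-4,1]
  r2 -= 1·r1 → [0,0,-2,2]
  r3 -= 1·r1 → [0,0,-2,1]
  r3 -= 1·r2 → [0,0,0,-1]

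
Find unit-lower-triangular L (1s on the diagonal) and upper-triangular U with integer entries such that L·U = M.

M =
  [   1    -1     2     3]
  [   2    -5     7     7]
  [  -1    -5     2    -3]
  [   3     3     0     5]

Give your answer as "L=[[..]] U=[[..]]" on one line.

L=[[1,0,0,0],[2,1,0,0],[-1,2,1,0],[3,-2,0,1]] U=[[1,-1,2,3],[0,-3,3,1],[0,0,-2,-2],[0,0,0,-2]]

  R1 -= 2·R0 → [0,-3,3,1]
  R2 -= -1·R0 → [0,-6,4,0]
  R3 -= 3·R0 → [0,6,-6,-4]
  R2 -= 2·R1 → [0,0,-2,-2]
  R3 -= -2·R1 → [0,0,0,-2]
  R3 -= 0·R2 → [0,0,0,-2]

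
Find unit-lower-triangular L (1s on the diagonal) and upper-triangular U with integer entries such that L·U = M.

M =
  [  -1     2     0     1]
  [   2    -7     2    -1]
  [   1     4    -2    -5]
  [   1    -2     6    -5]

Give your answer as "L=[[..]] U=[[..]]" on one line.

  r1 -= -2·r0 → [0,-3,2,1]
  r2 -= -1·r0 → [0,6,-2,-4]
  r3 -= -1·r0 → [0,0,6,-4]
  r2 -= -2·r1 → [0,0,2,-2]
  r3 -= 0·r1 → [0,0,6,-4]
  r3 -= 3·r2 → [0,0,0,2]

L=[[1,0,0,0],[-2,1,0,0],[-1,-2,1,0],[-1,0,3,1]] U=[[-1,2,0,1],[0,-3,2,1],[0,0,2,-2],[0,0,0,2]]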